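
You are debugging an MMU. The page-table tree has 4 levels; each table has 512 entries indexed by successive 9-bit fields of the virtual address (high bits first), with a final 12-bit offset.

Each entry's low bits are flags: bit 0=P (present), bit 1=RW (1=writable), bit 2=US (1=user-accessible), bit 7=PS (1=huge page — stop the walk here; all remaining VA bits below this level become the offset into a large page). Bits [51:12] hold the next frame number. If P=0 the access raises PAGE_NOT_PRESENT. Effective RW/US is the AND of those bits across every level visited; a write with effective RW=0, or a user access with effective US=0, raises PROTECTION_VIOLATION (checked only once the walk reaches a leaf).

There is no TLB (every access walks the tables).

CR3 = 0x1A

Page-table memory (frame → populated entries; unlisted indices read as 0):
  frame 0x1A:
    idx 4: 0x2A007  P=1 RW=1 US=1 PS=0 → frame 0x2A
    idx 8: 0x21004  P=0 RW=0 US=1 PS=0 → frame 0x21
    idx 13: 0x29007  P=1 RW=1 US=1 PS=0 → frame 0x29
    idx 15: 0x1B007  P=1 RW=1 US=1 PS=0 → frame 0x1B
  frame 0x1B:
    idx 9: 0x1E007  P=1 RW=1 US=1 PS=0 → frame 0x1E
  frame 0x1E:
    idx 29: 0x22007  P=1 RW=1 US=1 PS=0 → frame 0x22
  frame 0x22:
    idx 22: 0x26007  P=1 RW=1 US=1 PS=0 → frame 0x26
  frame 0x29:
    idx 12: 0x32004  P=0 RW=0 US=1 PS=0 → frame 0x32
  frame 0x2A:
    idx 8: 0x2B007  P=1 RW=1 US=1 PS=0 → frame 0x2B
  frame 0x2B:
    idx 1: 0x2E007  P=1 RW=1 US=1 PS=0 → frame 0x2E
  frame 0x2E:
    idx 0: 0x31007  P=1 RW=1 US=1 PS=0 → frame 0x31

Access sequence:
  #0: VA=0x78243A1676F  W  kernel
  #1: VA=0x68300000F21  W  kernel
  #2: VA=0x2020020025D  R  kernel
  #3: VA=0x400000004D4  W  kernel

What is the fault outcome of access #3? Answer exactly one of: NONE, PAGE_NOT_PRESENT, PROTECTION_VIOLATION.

Per-access translation:
#0 VA=0x78243A1676F (w,kernel):
  L0 @0x1A[15] → 0x1B007  P=1,RW=1,US=1,PS=0
  L1 @0x1B[9] → 0x1E007  P=1,RW=1,US=1,PS=0
  L2 @0x1E[29] → 0x22007  P=1,RW=1,US=1,PS=0
  L3 @0x22[22] → 0x26007  P=1,RW=1,US=1,PS=0
  ⇒ phys 0x2676F  [4 reads]
#1 VA=0x68300000F21 (w,kernel):
  L0 @0x1A[13] → 0x29007  P=1,RW=1,US=1,PS=0
  L1 @0x29[12] → 0x32004  P=0,RW=0,US=1,PS=0
  ✗ PAGE_NOT_PRESENT  [2 reads]
#2 VA=0x2020020025D (r,kernel):
  L0 @0x1A[4] → 0x2A007  P=1,RW=1,US=1,PS=0
  L1 @0x2A[8] → 0x2B007  P=1,RW=1,US=1,PS=0
  L2 @0x2B[1] → 0x2E007  P=1,RW=1,US=1,PS=0
  L3 @0x2E[0] → 0x31007  P=1,RW=1,US=1,PS=0
  ⇒ phys 0x3125D  [4 reads]
#3 VA=0x400000004D4 (w,kernel):
  L0 @0x1A[8] → 0x21004  P=0,RW=0,US=1,PS=0
  ✗ PAGE_NOT_PRESENT  [1 reads]

Access #3 fault: PAGE_NOT_PRESENT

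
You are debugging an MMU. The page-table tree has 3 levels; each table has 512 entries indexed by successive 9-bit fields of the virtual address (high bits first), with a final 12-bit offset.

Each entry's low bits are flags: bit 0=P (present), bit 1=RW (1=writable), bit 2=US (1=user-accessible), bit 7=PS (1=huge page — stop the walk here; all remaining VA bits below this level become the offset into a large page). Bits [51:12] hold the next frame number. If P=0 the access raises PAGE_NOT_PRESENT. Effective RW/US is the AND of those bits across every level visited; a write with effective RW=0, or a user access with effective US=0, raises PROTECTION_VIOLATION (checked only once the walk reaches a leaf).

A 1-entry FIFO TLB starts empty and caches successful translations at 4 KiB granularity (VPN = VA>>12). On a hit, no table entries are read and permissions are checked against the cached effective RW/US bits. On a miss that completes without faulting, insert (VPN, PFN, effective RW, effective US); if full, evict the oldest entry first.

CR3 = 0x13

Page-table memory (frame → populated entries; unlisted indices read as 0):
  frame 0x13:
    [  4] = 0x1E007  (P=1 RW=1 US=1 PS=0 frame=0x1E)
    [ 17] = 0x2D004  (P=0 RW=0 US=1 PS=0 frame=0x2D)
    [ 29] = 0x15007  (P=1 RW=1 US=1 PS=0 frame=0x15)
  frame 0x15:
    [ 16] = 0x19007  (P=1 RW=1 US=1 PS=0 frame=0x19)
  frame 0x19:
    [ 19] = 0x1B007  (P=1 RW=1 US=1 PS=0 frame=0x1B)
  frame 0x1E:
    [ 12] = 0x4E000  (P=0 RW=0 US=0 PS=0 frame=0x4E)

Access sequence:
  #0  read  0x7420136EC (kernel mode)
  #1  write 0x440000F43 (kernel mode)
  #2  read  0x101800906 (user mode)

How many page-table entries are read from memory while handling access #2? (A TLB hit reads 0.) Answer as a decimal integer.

Per-access translation:
#0 VA=0x7420136EC (r,kernel):
  L0 @0x13[29] → 0x15007  P=1,RW=1,US=1,PS=0
  L1 @0x15[16] → 0x19007  P=1,RW=1,US=1,PS=0
  L2 @0x19[19] → 0x1B007  P=1,RW=1,US=1,PS=0
  → PA=0x1B6EC  (3 entries read)
#1 VA=0x440000F43 (w,kernel):
  L0 @0x13[17] → 0x2D004  P=0,RW=0,US=1,PS=0
  ⇒ fault: PAGE_NOT_PRESENT  — 1 lookups
#2 VA=0x101800906 (r,user):
  L0 @0x13[4] → 0x1E007  P=1,RW=1,US=1,PS=0
  L1 @0x1E[12] → 0x4E000  P=0,RW=0,US=0,PS=0
  ⇒ fault: PAGE_NOT_PRESENT  — 2 lookups

Entries read for #2: 2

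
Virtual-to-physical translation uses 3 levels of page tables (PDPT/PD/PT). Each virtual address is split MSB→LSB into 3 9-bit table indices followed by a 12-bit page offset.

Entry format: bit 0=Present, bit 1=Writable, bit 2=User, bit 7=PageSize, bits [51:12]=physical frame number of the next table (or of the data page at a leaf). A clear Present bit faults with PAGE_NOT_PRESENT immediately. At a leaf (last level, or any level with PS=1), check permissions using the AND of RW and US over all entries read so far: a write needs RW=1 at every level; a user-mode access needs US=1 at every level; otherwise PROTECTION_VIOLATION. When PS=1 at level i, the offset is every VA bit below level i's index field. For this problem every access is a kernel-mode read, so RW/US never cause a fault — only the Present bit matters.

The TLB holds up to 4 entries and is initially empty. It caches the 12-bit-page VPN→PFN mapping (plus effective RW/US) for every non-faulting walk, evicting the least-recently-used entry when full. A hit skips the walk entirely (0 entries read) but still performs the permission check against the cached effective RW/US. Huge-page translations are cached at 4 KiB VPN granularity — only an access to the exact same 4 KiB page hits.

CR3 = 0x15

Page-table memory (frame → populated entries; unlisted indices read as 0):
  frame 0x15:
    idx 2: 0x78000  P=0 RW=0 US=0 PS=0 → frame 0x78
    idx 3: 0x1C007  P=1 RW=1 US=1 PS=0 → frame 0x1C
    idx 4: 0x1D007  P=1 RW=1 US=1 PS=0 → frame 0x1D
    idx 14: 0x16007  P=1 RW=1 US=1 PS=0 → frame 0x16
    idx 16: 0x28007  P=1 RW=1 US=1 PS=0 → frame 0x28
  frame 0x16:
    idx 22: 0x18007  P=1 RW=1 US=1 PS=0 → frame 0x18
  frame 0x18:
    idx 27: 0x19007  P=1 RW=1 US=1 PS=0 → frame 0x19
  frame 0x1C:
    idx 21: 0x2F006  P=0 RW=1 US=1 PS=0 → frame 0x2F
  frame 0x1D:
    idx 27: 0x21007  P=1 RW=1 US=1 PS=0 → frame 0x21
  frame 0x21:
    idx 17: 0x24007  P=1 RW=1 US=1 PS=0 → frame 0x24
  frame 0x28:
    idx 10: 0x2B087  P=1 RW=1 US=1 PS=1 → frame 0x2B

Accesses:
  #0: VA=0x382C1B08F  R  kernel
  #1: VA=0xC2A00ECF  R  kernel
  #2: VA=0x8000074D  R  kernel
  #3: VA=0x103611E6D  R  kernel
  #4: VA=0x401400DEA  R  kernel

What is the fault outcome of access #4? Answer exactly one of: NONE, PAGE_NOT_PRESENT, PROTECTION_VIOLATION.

Walk each access:
#0 VA=0x382C1B08F (r,kernel):
  lvl0: tbl 0x15, slot 14 ⇒ 0x16007 (P1/RW1/US1/PS0)
  lvl1: tbl 0x16, slot 22 ⇒ 0x18007 (P1/RW1/US1/PS0)
  lvl2: tbl 0x18, slot 27 ⇒ 0x19007 (P1/RW1/US1/PS0)
  ⇒ phys 0x1908F  [3 reads]
#1 VA=0xC2A00ECF (r,kernel):
  lvl0: tbl 0x15, slot 3 ⇒ 0x1C007 (P1/RW1/US1/PS0)
  lvl1: tbl 0x1C, slot 21 ⇒ 0x2F006 (P0/RW1/US1/PS0)
  ✗ PAGE_NOT_PRESENT  [2 reads]
#2 VA=0x8000074D (r,kernel):
  lvl0: tbl 0x15, slot 2 ⇒ 0x78000 (P0/RW0/US0/PS0)
  ✗ PAGE_NOT_PRESENT  [1 reads]
#3 VA=0x103611E6D (r,kernel):
  lvl0: tbl 0x15, slot 4 ⇒ 0x1D007 (P1/RW1/US1/PS0)
  lvl1: tbl 0x1D, slot 27 ⇒ 0x21007 (P1/RW1/US1/PS0)
  lvl2: tbl 0x21, slot 17 ⇒ 0x24007 (P1/RW1/US1/PS0)
  ⇒ phys 0x24E6D  [3 reads]
#4 VA=0x401400DEA (r,kernel):
  lvl0: tbl 0x15, slot 16 ⇒ 0x28007 (P1/RW1/US1/PS0)
  lvl1: tbl 0x28, slot 10 ⇒ 0x2B087 (P1/RW1/US1/PS1)
  ⇒ phys 0x2BDEA (huge @L1)  [2 reads]

Access #4 fault: NONE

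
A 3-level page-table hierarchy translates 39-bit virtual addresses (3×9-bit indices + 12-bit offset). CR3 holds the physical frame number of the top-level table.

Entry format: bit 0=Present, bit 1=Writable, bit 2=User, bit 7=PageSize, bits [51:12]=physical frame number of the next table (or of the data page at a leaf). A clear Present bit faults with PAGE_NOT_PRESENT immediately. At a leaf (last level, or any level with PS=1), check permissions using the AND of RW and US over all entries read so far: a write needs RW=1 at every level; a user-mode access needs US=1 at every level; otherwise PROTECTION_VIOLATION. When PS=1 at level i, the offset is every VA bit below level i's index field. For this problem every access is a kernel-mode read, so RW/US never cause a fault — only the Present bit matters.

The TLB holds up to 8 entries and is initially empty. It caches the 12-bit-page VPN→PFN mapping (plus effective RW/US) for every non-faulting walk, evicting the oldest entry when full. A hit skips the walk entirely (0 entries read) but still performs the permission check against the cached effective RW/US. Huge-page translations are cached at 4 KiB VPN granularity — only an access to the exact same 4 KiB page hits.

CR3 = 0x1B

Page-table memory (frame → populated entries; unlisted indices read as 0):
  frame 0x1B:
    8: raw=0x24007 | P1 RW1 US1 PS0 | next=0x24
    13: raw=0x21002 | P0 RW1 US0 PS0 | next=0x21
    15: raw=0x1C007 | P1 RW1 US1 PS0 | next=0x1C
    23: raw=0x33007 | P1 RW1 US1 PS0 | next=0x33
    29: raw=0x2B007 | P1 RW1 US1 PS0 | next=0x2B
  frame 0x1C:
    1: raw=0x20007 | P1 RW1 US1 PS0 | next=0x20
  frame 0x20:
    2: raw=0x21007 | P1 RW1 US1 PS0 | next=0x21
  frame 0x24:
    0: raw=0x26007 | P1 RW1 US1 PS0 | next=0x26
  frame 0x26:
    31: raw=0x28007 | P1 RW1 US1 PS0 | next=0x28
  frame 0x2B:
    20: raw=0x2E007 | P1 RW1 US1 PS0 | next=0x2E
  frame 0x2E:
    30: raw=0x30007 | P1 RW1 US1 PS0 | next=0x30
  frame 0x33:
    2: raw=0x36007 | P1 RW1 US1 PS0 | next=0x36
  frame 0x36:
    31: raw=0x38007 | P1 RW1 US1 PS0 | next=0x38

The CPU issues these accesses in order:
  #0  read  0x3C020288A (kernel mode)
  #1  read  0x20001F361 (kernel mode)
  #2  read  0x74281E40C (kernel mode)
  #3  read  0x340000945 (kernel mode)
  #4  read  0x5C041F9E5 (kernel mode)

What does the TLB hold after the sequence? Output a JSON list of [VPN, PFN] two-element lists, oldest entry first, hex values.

Walk each access:
#0 VA=0x3C020288A (r,kernel):
  [0] read 0x1B idx=15: raw=0x1C007 flags P=1 W=1 U=1 S=0
  [1] read 0x1C idx=1: raw=0x20007 flags P=1 W=1 U=1 S=0
  [2] read 0x20 idx=2: raw=0x21007 flags P=1 W=1 U=1 S=0
  → PA=0x2188A  (3 entries read)
#1 VA=0x20001F361 (r,kernel):
  [0] read 0x1B idx=8: raw=0x24007 flags P=1 W=1 U=1 S=0
  [1] read 0x24 idx=0: raw=0x26007 flags P=1 W=1 U=1 S=0
  [2] read 0x26 idx=31: raw=0x28007 flags P=1 W=1 U=1 S=0
  → PA=0x28361  (3 entries read)
#2 VA=0x74281E40C (r,kernel):
  [0] read 0x1B idx=29: raw=0x2B007 flags P=1 W=1 U=1 S=0
  [1] read 0x2B idx=20: raw=0x2E007 flags P=1 W=1 U=1 S=0
  [2] read 0x2E idx=30: raw=0x30007 flags P=1 W=1 U=1 S=0
  → PA=0x3040C  (3 entries read)
#3 VA=0x340000945 (r,kernel):
  [0] read 0x1B idx=13: raw=0x21002 flags P=0 W=1 U=0 S=0
  → PAGE_NOT_PRESENT  (1 entries read)
#4 VA=0x5C041F9E5 (r,kernel):
  [0] read 0x1B idx=23: raw=0x33007 flags P=1 W=1 U=1 S=0
  [1] read 0x33 idx=2: raw=0x36007 flags P=1 W=1 U=1 S=0
  [2] read 0x36 idx=31: raw=0x38007 flags P=1 W=1 U=1 S=0
  → PA=0x389E5  (3 entries read)

TLB: [["0x3C0202", "0x21"], ["0x20001F", "0x28"], ["0x74281E", "0x30"], ["0x5C041F", "0x38"]]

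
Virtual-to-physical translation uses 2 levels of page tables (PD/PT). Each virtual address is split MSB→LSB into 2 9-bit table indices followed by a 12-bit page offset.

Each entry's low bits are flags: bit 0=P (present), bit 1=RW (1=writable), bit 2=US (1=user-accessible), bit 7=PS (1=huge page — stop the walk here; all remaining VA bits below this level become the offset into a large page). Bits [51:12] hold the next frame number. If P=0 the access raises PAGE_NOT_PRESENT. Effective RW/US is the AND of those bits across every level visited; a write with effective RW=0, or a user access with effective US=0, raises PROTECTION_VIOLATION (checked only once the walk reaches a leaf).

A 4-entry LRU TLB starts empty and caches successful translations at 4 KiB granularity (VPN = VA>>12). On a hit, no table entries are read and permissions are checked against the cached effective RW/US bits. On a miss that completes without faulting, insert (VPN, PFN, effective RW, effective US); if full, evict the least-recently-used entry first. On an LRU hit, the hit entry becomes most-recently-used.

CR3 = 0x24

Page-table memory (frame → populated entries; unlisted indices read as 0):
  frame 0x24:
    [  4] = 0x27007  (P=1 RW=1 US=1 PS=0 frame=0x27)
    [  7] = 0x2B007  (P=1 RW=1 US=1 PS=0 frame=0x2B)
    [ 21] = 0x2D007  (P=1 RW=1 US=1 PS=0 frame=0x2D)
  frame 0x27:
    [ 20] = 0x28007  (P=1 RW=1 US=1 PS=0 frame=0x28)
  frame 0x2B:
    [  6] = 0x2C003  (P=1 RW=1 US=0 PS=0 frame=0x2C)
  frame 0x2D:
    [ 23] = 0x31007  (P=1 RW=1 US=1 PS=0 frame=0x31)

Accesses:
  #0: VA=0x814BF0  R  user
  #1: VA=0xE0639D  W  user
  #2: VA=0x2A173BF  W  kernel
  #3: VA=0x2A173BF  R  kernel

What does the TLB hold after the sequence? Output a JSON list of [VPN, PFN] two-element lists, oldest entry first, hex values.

Walk each access:
#0 VA=0x814BF0 (r,user):
  L0 @0x24[4] → 0x27007  P=1,RW=1,US=1,PS=0
  L1 @0x27[20] → 0x28007  P=1,RW=1,US=1,PS=0
  ✓ 0x28BF0  — 2 lookups
#1 VA=0xE0639D (w,user):
  L0 @0x24[7] → 0x2B007  P=1,RW=1,US=1,PS=0
  L1 @0x2B[6] → 0x2C003  P=1,RW=1,US=0,PS=0
  ✗ PROTECTION_VIOLATION  [2 reads]
#2 VA=0x2A173BF (w,kernel):
  L0 @0x24[21] → 0x2D007  P=1,RW=1,US=1,PS=0
  L1 @0x2D[23] → 0x31007  P=1,RW=1,US=1,PS=0
  ✓ 0x313BF  — 2 lookups
#3 VA=0x2A173BF (r,kernel):
  TLB hit vpn=0x2A17 → PA=0x313BF

TLB: [["0x814", "0x28"], ["0x2A17", "0x31"]]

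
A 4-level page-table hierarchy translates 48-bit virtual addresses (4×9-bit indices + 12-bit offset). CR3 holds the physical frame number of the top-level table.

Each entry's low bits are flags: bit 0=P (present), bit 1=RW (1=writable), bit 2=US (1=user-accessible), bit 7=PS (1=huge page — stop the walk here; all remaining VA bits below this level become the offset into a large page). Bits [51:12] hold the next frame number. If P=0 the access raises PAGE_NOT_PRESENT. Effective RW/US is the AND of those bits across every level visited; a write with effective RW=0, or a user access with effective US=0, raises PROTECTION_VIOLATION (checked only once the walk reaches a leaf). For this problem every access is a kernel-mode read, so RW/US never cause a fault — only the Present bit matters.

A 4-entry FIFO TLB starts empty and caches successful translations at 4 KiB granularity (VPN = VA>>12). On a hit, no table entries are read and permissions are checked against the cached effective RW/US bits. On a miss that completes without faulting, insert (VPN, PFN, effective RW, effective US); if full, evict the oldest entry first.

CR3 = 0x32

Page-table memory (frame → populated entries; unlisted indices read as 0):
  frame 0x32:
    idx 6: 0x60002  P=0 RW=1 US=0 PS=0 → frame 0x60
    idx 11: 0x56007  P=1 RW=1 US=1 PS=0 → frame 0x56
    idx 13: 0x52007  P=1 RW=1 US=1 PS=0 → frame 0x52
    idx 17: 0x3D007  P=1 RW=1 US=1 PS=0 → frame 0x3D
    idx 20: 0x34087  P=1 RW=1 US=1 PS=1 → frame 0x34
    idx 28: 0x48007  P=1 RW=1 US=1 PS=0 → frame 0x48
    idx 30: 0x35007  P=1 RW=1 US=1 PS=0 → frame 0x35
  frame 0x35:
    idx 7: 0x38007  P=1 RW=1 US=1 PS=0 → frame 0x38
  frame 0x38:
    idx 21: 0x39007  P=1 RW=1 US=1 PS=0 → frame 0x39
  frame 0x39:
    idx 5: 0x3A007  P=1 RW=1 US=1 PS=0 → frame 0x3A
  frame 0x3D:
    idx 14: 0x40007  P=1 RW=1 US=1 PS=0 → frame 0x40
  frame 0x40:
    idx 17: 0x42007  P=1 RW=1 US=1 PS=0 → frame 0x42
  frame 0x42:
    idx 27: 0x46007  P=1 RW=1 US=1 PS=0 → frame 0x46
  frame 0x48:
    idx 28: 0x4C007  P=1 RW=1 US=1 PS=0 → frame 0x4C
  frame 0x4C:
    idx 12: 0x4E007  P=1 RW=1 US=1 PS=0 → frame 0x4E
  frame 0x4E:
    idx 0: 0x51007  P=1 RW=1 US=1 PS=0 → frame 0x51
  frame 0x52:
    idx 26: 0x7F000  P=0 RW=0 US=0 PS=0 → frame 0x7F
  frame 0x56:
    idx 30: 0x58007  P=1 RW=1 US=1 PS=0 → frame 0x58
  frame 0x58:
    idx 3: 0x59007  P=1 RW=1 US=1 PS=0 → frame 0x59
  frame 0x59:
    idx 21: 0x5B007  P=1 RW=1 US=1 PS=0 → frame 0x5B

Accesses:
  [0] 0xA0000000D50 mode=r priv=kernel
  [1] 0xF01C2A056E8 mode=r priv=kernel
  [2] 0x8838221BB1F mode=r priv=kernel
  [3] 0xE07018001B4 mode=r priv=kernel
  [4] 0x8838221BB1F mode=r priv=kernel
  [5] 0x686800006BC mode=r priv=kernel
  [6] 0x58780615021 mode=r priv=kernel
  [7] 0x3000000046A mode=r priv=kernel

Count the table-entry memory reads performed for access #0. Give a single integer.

Trace:
#0 VA=0xA0000000D50 (r,kernel):
  L0 @0x32[20] → 0x34087  P=1,RW=1,US=1,PS=1
  → PA=0x34D50 (huge @L0)  (1 entries read)
#1 VA=0xF01C2A056E8 (r,kernel):
  L0 @0x32[30] → 0x35007  P=1,RW=1,US=1,PS=0
  L1 @0x35[7] → 0x38007  P=1,RW=1,US=1,PS=0
  L2 @0x38[21] → 0x39007  P=1,RW=1,US=1,PS=0
  L3 @0x39[5] → 0x3A007  P=1,RW=1,US=1,PS=0
  → PA=0x3A6E8  (4 entries read)
#2 VA=0x8838221BB1F (r,kernel):
  L0 @0x32[17] → 0x3D007  P=1,RW=1,US=1,PS=0
  L1 @0x3D[14] → 0x40007  P=1,RW=1,US=1,PS=0
  L2 @0x40[17] → 0x42007  P=1,RW=1,US=1,PS=0
  L3 @0x42[27] → 0x46007  P=1,RW=1,US=1,PS=0
  → PA=0x46B1F  (4 entries read)
#3 VA=0xE07018001B4 (r,kernel):
  L0 @0x32[28] → 0x48007  P=1,RW=1,US=1,PS=0
  L1 @0x48[28] → 0x4C007  P=1,RW=1,US=1,PS=0
  L2 @0x4C[12] → 0x4E007  P=1,RW=1,US=1,PS=0
  L3 @0x4E[0] → 0x51007  P=1,RW=1,US=1,PS=0
  → PA=0x511B4  (4 entries read)
#4 VA=0x8838221BB1F (r,kernel):
  TLB hit vpn=0x8838221B → PA=0x46B1F
#5 VA=0x686800006BC (r,kernel):
  L0 @0x32[13] → 0x52007  P=1,RW=1,US=1,PS=0
  L1 @0x52[26] → 0x7F000  P=0,RW=0,US=0,PS=0
  ⇒ fault: PAGE_NOT_PRESENT  — 2 lookups
#6 VA=0x58780615021 (r,kernel):
  L0 @0x32[11] → 0x56007  P=1,RW=1,US=1,PS=0
  L1 @0x56[30] → 0x58007  P=1,RW=1,US=1,PS=0
  L2 @0x58[3] → 0x59007  P=1,RW=1,US=1,PS=0
  L3 @0x59[21] → 0x5B007  P=1,RW=1,US=1,PS=0
  → PA=0x5B021  (4 entries read)
#7 VA=0x3000000046A (r,kernel):
  L0 @0x32[6] → 0x60002  P=0,RW=1,US=0,PS=0
  ⇒ fault: PAGE_NOT_PRESENT  — 1 lookups

Entries read for #0: 1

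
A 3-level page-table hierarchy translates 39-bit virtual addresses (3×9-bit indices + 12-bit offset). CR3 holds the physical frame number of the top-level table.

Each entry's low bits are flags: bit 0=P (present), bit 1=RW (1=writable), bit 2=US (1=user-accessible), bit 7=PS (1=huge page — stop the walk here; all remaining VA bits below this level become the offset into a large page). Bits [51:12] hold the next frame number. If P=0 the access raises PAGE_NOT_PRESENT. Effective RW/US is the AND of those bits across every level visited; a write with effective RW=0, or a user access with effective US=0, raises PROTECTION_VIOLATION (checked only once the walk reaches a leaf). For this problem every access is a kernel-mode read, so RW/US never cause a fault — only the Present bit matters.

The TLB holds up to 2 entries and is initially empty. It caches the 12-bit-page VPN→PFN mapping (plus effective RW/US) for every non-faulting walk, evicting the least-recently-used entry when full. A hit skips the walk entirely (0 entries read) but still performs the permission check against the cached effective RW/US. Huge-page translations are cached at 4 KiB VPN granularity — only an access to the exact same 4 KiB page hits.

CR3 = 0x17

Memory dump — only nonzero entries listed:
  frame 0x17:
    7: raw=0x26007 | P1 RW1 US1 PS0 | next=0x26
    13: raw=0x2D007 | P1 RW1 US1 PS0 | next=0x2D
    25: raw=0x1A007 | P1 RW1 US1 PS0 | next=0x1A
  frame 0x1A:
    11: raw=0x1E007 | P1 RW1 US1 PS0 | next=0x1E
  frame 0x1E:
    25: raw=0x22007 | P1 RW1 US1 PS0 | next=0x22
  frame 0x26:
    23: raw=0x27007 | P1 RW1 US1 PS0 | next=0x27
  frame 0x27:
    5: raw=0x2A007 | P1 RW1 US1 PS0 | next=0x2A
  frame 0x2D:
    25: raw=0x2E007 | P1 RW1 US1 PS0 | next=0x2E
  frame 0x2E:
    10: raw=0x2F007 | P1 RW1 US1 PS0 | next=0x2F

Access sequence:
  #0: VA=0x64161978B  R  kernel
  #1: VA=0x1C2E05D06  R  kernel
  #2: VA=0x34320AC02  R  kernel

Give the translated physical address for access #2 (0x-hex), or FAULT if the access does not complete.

Walk each access:
#0 VA=0x64161978B (r,kernel):
  [0] read 0x17 idx=25: raw=0x1A007 flags P=1 W=1 U=1 S=0
  [1] read 0x1A idx=11: raw=0x1E007 flags P=1 W=1 U=1 S=0
  [2] read 0x1E idx=25: raw=0x22007 flags P=1 W=1 U=1 S=0
  ⇒ phys 0x2278B  [3 reads]
#1 VA=0x1C2E05D06 (r,kernel):
  [0] read 0x17 idx=7: raw=0x26007 flags P=1 W=1 U=1 S=0
  [1] read 0x26 idx=23: raw=0x27007 flags P=1 W=1 U=1 S=0
  [2] read 0x27 idx=5: raw=0x2A007 flags P=1 W=1 U=1 S=0
  ⇒ phys 0x2AD06  [3 reads]
#2 VA=0x34320AC02 (r,kernel):
  [0] read 0x17 idx=13: raw=0x2D007 flags P=1 W=1 U=1 S=0
  [1] read 0x2D idx=25: raw=0x2E007 flags P=1 W=1 U=1 S=0
  [2] read 0x2E idx=10: raw=0x2F007 flags P=1 W=1 U=1 S=0
  ⇒ phys 0x2FC02  [3 reads]

Access #2 PA: 0x2FC02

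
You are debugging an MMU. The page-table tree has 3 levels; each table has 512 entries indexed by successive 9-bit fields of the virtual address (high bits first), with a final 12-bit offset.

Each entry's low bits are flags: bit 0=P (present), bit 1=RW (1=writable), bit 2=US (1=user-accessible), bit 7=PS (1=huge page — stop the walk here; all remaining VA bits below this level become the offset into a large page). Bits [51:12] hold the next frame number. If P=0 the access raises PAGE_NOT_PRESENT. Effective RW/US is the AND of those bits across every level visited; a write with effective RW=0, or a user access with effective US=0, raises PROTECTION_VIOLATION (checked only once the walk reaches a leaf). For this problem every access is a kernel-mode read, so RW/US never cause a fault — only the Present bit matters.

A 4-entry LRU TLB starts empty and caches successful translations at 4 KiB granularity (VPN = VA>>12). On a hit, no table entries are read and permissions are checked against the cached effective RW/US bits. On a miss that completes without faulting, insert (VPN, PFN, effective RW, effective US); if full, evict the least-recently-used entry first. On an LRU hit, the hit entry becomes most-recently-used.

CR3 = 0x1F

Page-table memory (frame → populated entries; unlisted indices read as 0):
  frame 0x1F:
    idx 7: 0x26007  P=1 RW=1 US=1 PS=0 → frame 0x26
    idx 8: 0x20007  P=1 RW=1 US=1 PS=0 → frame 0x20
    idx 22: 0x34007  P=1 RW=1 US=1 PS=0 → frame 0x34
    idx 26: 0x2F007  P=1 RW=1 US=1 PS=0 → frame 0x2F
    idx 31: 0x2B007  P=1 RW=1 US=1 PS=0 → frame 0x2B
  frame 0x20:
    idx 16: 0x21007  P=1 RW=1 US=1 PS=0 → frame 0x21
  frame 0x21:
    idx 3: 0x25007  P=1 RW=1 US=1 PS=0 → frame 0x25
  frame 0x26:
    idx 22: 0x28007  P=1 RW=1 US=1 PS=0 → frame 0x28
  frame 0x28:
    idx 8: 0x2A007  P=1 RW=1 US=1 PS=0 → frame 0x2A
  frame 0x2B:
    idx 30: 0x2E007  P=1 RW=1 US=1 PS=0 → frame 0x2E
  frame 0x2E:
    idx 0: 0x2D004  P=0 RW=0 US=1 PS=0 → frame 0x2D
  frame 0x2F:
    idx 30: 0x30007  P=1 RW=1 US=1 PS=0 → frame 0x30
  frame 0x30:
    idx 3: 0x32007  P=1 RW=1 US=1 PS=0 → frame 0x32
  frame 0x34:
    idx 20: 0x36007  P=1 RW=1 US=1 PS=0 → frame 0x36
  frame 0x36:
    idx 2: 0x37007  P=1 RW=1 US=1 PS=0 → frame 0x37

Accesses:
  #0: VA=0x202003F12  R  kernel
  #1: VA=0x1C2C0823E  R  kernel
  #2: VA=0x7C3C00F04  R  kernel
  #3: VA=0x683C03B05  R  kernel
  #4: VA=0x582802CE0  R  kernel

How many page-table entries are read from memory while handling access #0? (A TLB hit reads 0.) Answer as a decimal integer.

Walk each access:
#0 VA=0x202003F12 (r,kernel):
  [0] read 0x1F idx=8: raw=0x20007 flags P=1 W=1 U=1 S=0
  [1] read 0x20 idx=16: raw=0x21007 flags P=1 W=1 U=1 S=0
  [2] read 0x21 idx=3: raw=0x25007 flags P=1 W=1 U=1 S=0
  ✓ 0x25F12  — 3 lookups
#1 VA=0x1C2C0823E (r,kernel):
  [0] read 0x1F idx=7: raw=0x26007 flags P=1 W=1 U=1 S=0
  [1] read 0x26 idx=22: raw=0x28007 flags P=1 W=1 U=1 S=0
  [2] read 0x28 idx=8: raw=0x2A007 flags P=1 W=1 U=1 S=0
  ✓ 0x2A23E  — 3 lookups
#2 VA=0x7C3C00F04 (r,kernel):
  [0] read 0x1F idx=31: raw=0x2B007 flags P=1 W=1 U=1 S=0
  [1] read 0x2B idx=30: raw=0x2E007 flags P=1 W=1 U=1 S=0
  [2] read 0x2E idx=0: raw=0x2D004 flags P=0 W=0 U=1 S=0
  ✗ PAGE_NOT_PRESENT  [3 reads]
#3 VA=0x683C03B05 (r,kernel):
  [0] read 0x1F idx=26: raw=0x2F007 flags P=1 W=1 U=1 S=0
  [1] read 0x2F idx=30: raw=0x30007 flags P=1 W=1 U=1 S=0
  [2] read 0x30 idx=3: raw=0x32007 flags P=1 W=1 U=1 S=0
  ✓ 0x32B05  — 3 lookups
#4 VA=0x582802CE0 (r,kernel):
  [0] read 0x1F idx=22: raw=0x34007 flags P=1 W=1 U=1 S=0
  [1] read 0x34 idx=20: raw=0x36007 flags P=1 W=1 U=1 S=0
  [2] read 0x36 idx=2: raw=0x37007 flags P=1 W=1 U=1 S=0
  ✓ 0x37CE0  — 3 lookups

Entries read for #0: 3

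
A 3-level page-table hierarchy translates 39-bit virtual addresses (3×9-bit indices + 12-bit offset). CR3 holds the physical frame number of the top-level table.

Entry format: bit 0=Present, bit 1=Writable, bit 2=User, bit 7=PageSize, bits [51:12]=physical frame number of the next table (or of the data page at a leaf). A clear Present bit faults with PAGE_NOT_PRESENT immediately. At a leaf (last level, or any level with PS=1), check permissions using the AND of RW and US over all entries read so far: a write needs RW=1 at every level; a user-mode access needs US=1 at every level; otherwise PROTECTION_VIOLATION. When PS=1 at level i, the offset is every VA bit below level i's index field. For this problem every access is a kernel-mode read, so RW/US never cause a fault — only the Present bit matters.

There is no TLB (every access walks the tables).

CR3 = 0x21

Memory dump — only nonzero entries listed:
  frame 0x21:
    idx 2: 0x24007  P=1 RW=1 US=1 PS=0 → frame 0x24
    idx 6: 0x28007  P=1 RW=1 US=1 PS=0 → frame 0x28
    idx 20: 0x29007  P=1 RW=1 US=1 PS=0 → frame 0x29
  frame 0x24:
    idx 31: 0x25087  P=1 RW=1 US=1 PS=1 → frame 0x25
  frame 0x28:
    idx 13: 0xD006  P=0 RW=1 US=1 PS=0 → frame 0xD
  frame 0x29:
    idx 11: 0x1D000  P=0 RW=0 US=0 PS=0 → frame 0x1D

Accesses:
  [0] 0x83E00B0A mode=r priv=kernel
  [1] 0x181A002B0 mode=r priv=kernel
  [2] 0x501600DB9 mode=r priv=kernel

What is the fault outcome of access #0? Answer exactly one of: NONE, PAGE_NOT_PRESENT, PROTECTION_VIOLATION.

Trace:
#0 VA=0x83E00B0A (r,kernel):
  lvl0: tbl 0x21, slot 2 ⇒ 0x24007 (P1/RW1/US1/PS0)
  lvl1: tbl 0x24, slot 31 ⇒ 0x25087 (P1/RW1/US1/PS1)
  ⇒ phys 0x25B0A (huge @L1)  [2 reads]
#1 VA=0x181A002B0 (r,kernel):
  lvl0: tbl 0x21, slot 6 ⇒ 0x28007 (P1/RW1/US1/PS0)
  lvl1: tbl 0x28, slot 13 ⇒ 0xD006 (P0/RW1/US1/PS0)
  → PAGE_NOT_PRESENT  (2 entries read)
#2 VA=0x501600DB9 (r,kernel):
  lvl0: tbl 0x21, slot 20 ⇒ 0x29007 (P1/RW1/US1/PS0)
  lvl1: tbl 0x29, slot 11 ⇒ 0x1D000 (P0/RW0/US0/PS0)
  → PAGE_NOT_PRESENT  (2 entries read)

Access #0 fault: NONE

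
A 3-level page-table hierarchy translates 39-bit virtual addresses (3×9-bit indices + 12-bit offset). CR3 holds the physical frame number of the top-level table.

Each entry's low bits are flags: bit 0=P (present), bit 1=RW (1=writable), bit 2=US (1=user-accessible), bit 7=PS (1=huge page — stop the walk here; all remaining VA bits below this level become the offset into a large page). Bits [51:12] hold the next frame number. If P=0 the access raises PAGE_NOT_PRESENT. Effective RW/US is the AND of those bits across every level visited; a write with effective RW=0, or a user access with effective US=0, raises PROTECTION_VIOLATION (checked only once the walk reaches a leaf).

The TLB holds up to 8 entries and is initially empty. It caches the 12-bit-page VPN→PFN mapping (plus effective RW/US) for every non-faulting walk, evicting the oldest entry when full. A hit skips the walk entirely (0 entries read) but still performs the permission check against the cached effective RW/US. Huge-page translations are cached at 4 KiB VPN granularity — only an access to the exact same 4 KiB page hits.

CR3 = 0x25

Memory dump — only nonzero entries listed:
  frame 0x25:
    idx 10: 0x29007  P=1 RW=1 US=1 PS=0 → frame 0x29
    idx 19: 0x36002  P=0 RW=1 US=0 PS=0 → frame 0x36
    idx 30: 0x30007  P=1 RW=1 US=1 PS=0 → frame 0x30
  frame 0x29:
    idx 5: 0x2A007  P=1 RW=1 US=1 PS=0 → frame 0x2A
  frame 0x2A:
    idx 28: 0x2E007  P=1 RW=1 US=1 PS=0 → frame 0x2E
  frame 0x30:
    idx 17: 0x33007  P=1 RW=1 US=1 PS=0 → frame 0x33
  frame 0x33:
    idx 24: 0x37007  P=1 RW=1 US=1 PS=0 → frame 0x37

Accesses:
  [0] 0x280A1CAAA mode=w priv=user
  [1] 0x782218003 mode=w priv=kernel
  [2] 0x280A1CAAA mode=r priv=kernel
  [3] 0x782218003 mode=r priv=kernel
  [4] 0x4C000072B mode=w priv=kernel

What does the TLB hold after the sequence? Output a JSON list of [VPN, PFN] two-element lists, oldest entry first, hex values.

Walk each access:
#0 VA=0x280A1CAAA (w,user):
  [0] read 0x25 idx=10: raw=0x29007 flags P=1 W=1 U=1 S=0
  [1] read 0x29 idx=5: raw=0x2A007 flags P=1 W=1 U=1 S=0
  [2] read 0x2A idx=28: raw=0x2E007 flags P=1 W=1 U=1 S=0
  ✓ 0x2EAAA  — 3 lookups
#1 VA=0x782218003 (w,kernel):
  [0] read 0x25 idx=30: raw=0x30007 flags P=1 W=1 U=1 S=0
  [1] read 0x30 idx=17: raw=0x33007 flags P=1 W=1 U=1 S=0
  [2] read 0x33 idx=24: raw=0x37007 flags P=1 W=1 U=1 S=0
  ✓ 0x37003  — 3 lookups
#2 VA=0x280A1CAAA (r,kernel):
  TLB hit vpn=0x280A1C → PA=0x2EAAA
#3 VA=0x782218003 (r,kernel):
  TLB hit vpn=0x782218 → PA=0x37003
#4 VA=0x4C000072B (w,kernel):
  [0] read 0x25 idx=19: raw=0x36002 flags P=0 W=1 U=0 S=0
  ✗ PAGE_NOT_PRESENT  [1 reads]

TLB: [["0x280A1C", "0x2E"], ["0x782218", "0x37"]]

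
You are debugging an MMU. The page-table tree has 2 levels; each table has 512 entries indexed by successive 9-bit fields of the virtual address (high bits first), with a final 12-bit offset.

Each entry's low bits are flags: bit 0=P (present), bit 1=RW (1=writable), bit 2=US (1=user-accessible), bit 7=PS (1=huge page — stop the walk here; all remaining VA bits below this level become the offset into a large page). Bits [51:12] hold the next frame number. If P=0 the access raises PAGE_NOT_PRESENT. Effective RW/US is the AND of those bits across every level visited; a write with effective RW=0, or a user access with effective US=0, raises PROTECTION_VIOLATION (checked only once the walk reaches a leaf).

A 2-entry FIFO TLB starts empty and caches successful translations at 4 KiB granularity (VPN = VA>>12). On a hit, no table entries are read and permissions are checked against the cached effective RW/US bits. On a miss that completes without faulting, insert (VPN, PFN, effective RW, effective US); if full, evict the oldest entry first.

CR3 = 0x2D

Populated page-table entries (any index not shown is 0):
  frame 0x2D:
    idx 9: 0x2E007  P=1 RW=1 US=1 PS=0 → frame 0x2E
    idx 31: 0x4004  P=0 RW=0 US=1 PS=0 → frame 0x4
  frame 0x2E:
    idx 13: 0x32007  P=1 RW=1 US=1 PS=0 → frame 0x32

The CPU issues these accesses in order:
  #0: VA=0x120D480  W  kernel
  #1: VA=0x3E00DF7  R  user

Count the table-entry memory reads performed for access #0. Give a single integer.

Per-access translation:
#0 VA=0x120D480 (w,kernel):
  L0 @0x2D[9] → 0x2E007  P=1,RW=1,US=1,PS=0
  L1 @0x2E[13] → 0x32007  P=1,RW=1,US=1,PS=0
  ⇒ phys 0x32480  [2 reads]
#1 VA=0x3E00DF7 (r,user):
  L0 @0x2D[31] → 0x4004  P=0,RW=0,US=1,PS=0
  ✗ PAGE_NOT_PRESENT  [1 reads]

Entries read for #0: 2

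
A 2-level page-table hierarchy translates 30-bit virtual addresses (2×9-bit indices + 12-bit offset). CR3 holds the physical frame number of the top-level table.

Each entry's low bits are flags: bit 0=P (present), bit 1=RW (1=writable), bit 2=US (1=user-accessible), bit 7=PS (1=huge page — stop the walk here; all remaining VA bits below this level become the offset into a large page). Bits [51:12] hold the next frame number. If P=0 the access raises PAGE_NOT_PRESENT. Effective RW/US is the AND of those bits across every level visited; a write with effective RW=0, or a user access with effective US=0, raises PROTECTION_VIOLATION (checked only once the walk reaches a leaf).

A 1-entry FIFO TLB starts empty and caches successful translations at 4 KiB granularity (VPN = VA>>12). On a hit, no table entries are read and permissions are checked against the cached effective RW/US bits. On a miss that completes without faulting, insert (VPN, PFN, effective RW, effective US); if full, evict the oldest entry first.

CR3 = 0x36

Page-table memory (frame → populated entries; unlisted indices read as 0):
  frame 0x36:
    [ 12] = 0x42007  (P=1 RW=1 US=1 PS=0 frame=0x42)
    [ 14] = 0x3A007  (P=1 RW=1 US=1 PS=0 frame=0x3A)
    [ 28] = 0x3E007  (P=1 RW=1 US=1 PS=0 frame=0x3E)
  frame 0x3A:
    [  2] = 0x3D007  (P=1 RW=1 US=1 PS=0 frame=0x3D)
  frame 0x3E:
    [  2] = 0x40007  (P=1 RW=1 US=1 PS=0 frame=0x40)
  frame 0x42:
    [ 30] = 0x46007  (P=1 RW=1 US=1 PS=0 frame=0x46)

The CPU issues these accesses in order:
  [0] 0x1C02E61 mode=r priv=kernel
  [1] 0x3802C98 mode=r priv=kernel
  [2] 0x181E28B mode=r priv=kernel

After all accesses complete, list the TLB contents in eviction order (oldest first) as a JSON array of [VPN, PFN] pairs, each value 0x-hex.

Trace:
#0 VA=0x1C02E61 (r,kernel):
  L0: frame=0x36 idx=14 entry=0x3A007 [P=1 RW=1 US=1 PS=0]
  L1: frame=0x3A idx=2 entry=0x3D007 [P=1 RW=1 US=1 PS=0]
  ⇒ phys 0x3DE61  [2 reads]
#1 VA=0x3802C98 (r,kernel):
  L0: frame=0x36 idx=28 entry=0x3E007 [P=1 RW=1 US=1 PS=0]
  L1: frame=0x3E idx=2 entry=0x40007 [P=1 RW=1 US=1 PS=0]
  ⇒ phys 0x40C98  [2 reads]
#2 VA=0x181E28B (r,kernel):
  L0: frame=0x36 idx=12 entry=0x42007 [P=1 RW=1 US=1 PS=0]
  L1: frame=0x42 idx=30 entry=0x46007 [P=1 RW=1 US=1 PS=0]
  ⇒ phys 0x4628B  [2 reads]

TLB: [["0x181E", "0x46"]]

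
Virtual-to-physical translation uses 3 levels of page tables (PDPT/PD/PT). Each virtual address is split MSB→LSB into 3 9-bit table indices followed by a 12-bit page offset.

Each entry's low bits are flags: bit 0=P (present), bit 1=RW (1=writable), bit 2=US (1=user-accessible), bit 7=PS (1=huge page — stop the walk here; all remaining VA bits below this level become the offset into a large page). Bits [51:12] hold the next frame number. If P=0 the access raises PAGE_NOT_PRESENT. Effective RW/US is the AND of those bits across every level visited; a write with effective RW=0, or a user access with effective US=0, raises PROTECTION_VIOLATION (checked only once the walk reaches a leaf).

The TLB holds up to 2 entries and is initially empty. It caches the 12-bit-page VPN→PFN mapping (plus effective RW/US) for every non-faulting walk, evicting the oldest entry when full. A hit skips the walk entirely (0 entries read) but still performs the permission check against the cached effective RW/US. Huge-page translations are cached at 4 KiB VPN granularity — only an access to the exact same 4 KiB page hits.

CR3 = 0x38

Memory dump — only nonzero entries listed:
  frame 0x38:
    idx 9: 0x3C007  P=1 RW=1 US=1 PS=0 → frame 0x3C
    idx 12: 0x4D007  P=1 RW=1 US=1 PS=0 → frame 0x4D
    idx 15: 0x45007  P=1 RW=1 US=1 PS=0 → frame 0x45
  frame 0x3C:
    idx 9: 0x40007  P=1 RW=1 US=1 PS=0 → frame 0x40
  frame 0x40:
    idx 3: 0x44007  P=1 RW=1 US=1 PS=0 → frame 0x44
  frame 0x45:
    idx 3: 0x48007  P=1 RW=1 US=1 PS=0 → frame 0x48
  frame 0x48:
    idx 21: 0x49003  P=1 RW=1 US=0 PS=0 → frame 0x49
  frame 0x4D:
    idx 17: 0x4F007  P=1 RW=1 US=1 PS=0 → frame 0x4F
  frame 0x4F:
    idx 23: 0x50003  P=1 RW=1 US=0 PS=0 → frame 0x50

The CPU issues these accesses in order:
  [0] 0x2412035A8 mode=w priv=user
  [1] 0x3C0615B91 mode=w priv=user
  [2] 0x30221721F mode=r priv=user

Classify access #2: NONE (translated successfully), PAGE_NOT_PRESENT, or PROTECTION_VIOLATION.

Trace:
#0 VA=0x2412035A8 (w,user):
  [0] read 0x38 idx=9: raw=0x3C007 flags P=1 W=1 U=1 S=0
  [1] read 0x3C idx=9: raw=0x40007 flags P=1 W=1 U=1 S=0
  [2] read 0x40 idx=3: raw=0x44007 flags P=1 W=1 U=1 S=0
  ⇒ phys 0x445A8  [3 reads]
#1 VA=0x3C0615B91 (w,user):
  [0] read 0x38 idx=15: raw=0x45007 flags P=1 W=1 U=1 S=0
  [1] read 0x45 idx=3: raw=0x48007 flags P=1 W=1 U=1 S=0
  [2] read 0x48 idx=21: raw=0x49003 flags P=1 W=1 U=0 S=0
  → PROTECTION_VIOLATION  (3 entries read)
#2 VA=0x30221721F (r,user):
  [0] read 0x38 idx=12: raw=0x4D007 flags P=1 W=1 U=1 S=0
  [1] read 0x4D idx=17: raw=0x4F007 flags P=1 W=1 U=1 S=0
  [2] read 0x4F idx=23: raw=0x50003 flags P=1 W=1 U=0 S=0
  → PROTECTION_VIOLATION  (3 entries read)

Access #2 fault: PROTECTION_VIOLATION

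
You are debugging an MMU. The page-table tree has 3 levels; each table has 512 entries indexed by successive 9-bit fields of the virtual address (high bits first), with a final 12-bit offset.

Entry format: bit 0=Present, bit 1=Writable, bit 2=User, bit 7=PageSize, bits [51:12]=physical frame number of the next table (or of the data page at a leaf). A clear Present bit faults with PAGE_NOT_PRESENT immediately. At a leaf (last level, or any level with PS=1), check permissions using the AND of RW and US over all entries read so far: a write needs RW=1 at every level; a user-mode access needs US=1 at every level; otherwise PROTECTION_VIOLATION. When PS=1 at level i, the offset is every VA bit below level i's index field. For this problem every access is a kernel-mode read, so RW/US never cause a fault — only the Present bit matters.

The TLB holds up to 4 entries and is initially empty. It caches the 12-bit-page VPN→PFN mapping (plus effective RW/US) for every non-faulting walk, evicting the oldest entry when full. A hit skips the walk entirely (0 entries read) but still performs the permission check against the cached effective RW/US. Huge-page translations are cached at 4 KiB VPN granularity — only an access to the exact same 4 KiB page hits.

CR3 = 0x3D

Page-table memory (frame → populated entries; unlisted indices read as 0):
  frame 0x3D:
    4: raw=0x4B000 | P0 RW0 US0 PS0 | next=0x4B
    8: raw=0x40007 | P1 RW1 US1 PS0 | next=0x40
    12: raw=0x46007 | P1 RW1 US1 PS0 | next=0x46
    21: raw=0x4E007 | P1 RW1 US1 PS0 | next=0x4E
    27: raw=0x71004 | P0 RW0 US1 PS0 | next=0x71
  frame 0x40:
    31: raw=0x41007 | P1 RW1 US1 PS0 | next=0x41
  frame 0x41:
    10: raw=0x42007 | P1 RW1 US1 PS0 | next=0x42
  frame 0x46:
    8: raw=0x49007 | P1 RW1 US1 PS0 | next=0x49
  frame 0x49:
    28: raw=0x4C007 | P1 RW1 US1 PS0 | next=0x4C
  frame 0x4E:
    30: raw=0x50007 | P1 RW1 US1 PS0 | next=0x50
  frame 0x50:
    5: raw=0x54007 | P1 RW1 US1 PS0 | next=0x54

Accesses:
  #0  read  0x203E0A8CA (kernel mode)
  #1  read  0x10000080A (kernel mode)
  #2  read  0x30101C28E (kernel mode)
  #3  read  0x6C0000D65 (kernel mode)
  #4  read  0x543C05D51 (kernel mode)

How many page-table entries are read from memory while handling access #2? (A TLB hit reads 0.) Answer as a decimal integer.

Walk each access:
#0 VA=0x203E0A8CA (r,kernel):
  [0] read 0x3D idx=8: raw=0x40007 flags P=1 W=1 U=1 S=0
  [1] read 0x40 idx=31: raw=0x41007 flags P=1 W=1 U=1 S=0
  [2] read 0x41 idx=10: raw=0x42007 flags P=1 W=1 U=1 S=0
  → PA=0x428CA  (3 entries read)
#1 VA=0x10000080A (r,kernel):
  [0] read 0x3D idx=4: raw=0x4B000 flags P=0 W=0 U=0 S=0
  ⇒ fault: PAGE_NOT_PRESENT  — 1 lookups
#2 VA=0x30101C28E (r,kernel):
  [0] read 0x3D idx=12: raw=0x46007 flags P=1 W=1 U=1 S=0
  [1] read 0x46 idx=8: raw=0x49007 flags P=1 W=1 U=1 S=0
  [2] read 0x49 idx=28: raw=0x4C007 flags P=1 W=1 U=1 S=0
  → PA=0x4C28E  (3 entries read)
#3 VA=0x6C0000D65 (r,kernel):
  [0] read 0x3D idx=27: raw=0x71004 flags P=0 W=0 U=1 S=0
  ⇒ fault: PAGE_NOT_PRESENT  — 1 lookups
#4 VA=0x543C05D51 (r,kernel):
  [0] read 0x3D idx=21: raw=0x4E007 flags P=1 W=1 U=1 S=0
  [1] read 0x4E idx=30: raw=0x50007 flags P=1 W=1 U=1 S=0
  [2] read 0x50 idx=5: raw=0x54007 flags P=1 W=1 U=1 S=0
  → PA=0x54D51  (3 entries read)

Entries read for #2: 3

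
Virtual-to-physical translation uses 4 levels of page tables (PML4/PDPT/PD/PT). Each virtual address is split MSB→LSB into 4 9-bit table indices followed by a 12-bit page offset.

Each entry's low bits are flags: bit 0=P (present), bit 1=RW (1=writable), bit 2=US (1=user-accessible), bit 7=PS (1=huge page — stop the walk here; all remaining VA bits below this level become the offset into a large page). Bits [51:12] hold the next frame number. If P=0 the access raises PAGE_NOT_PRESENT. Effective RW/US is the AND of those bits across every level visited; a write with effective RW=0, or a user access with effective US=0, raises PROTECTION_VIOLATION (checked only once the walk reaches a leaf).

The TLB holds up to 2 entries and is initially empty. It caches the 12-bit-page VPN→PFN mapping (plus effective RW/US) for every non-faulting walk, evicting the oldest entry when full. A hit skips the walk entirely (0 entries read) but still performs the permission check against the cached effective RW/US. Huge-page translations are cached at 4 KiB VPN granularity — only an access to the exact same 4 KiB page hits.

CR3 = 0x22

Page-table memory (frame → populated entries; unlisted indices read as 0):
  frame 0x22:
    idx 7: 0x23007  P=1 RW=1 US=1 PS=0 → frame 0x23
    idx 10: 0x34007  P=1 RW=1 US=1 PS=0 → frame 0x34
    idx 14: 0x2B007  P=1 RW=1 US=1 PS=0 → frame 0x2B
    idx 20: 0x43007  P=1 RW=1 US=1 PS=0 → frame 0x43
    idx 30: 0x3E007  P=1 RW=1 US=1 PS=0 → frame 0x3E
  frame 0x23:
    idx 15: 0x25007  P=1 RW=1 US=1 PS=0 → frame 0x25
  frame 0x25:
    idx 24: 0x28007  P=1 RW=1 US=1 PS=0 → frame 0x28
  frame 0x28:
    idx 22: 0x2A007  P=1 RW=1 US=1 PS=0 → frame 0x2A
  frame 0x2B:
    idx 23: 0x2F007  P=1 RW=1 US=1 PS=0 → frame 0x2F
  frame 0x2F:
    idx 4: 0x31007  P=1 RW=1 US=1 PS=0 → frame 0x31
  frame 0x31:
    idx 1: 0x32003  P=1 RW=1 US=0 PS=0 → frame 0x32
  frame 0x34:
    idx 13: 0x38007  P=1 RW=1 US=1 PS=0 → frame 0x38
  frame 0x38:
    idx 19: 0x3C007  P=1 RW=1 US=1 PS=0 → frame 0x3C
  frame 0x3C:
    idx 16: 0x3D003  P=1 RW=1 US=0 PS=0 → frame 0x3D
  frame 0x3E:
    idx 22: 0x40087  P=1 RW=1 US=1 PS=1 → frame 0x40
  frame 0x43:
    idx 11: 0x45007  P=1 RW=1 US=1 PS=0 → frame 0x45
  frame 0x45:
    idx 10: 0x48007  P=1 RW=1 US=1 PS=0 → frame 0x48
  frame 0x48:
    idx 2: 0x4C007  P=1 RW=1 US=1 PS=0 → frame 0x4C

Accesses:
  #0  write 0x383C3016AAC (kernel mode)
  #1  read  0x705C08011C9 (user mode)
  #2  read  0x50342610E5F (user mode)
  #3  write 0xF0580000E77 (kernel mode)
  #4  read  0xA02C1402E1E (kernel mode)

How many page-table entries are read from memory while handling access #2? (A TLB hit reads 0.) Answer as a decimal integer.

Walk each access:
#0 VA=0x383C3016AAC (w,kernel):
  [0] read 0x22 idx=7: raw=0x23007 flags P=1 W=1 U=1 S=0
  [1] read 0x23 idx=15: raw=0x25007 flags P=1 W=1 U=1 S=0
  [2] read 0x25 idx=24: raw=0x28007 flags P=1 W=1 U=1 S=0
  [3] read 0x28 idx=22: raw=0x2A007 flags P=1 W=1 U=1 S=0
  → PA=0x2AAAC  (4 entries read)
#1 VA=0x705C08011C9 (r,user):
  [0] read 0x22 idx=14: raw=0x2B007 flags P=1 W=1 U=1 S=0
  [1] read 0x2B idx=23: raw=0x2F007 flags P=1 W=1 U=1 S=0
  [2] read 0x2F idx=4: raw=0x31007 flags P=1 W=1 U=1 S=0
  [3] read 0x31 idx=1: raw=0x32003 flags P=1 W=1 U=0 S=0
  ✗ PROTECTION_VIOLATION  [4 reads]
#2 VA=0x50342610E5F (r,user):
  [0] read 0x22 idx=10: raw=0x34007 flags P=1 W=1 U=1 S=0
  [1] read 0x34 idx=13: raw=0x38007 flags P=1 W=1 U=1 S=0
  [2] read 0x38 idx=19: raw=0x3C007 flags P=1 W=1 U=1 S=0
  [3] read 0x3C idx=16: raw=0x3D003 flags P=1 W=1 U=0 S=0
  ✗ PROTECTION_VIOLATION  [4 reads]
#3 VA=0xF0580000E77 (w,kernel):
  [0] read 0x22 idx=30: raw=0x3E007 flags P=1 W=1 U=1 S=0
  [1] read 0x3E idx=22: raw=0x40087 flags P=1 W=1 U=1 S=1
  → PA=0x40E77 (huge @L1)  (2 entries read)
#4 VA=0xA02C1402E1E (r,kernel):
  [0] read 0x22 idx=20: raw=0x43007 flags P=1 W=1 U=1 S=0
  [1] read 0x43 idx=11: raw=0x45007 flags P=1 W=1 U=1 S=0
  [2] read 0x45 idx=10: raw=0x48007 flags P=1 W=1 U=1 S=0
  [3] read 0x48 idx=2: raw=0x4C007 flags P=1 W=1 U=1 S=0
  → PA=0x4CE1E  (4 entries read)

Entries read for #2: 4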